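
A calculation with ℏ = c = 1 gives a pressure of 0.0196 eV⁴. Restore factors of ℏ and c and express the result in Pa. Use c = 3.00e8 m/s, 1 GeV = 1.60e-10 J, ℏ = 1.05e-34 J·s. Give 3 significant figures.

0.411 Pa

Pressure is [E]/[L]³ = [E]⁴/(ℏc)³.
1 GeV⁴ → 1/(ℏc)³ × (1 GeV in J)⁴ = 2.10e37 Pa.
Convert the energy scale: 0.0196 eV⁴ = 1.96e-38 GeV⁴.
Result: 1.96e-38 × 2.10e37 = 0.411 Pa.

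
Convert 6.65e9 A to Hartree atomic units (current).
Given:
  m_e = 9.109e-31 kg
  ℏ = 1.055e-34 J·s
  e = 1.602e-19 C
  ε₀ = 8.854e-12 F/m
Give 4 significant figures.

1.006e12

atomic unit of electric current: I_au = e E_h/ℏ = m_e e⁵/((4πε₀)²ℏ³) = 6.612e-3 A.
6.65e9 / 6.612e-3 = 1.006e12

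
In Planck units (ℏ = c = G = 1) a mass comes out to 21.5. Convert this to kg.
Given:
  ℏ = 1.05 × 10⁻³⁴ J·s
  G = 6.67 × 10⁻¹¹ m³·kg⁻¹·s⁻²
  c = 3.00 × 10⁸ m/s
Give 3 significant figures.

One Planck mass: m_P = √(ℏc/G) = 2.17 × 10⁻⁸ kg.
21.5 × 2.17 × 10⁻⁸ kg = 4.67 × 10⁻⁷ kg

4.67 × 10⁻⁷ kg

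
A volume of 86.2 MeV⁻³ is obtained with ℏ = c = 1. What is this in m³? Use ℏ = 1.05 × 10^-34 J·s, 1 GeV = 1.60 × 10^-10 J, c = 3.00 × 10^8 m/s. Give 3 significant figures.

Volume is [L]³ = [E]⁻³·(ℏc)³.
1 GeV⁻³ → (ℏc)³ × (1 GeV in J)⁻³ = 7.63 × 10^-48 m³.
Convert the energy scale: 86.2 MeV⁻³ = 8.62 × 10^10 GeV⁻³.
Result: 8.62 × 10^10 × 7.63 × 10^-48 = 6.58 × 10^-37 m³.

6.58 × 10^-37 m³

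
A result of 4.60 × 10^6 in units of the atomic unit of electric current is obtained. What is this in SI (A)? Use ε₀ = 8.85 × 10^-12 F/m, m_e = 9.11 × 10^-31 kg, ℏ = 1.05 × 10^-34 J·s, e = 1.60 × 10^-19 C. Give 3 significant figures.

3.07 × 10^4 A

One atomic unit of electric current: I_au = e E_h/ℏ = m_e e⁵/((4πε₀)²ℏ³) = 6.67 × 10^-3 A.
4.60 × 10^6 × 6.67 × 10^-3 A = 3.07 × 10^4 A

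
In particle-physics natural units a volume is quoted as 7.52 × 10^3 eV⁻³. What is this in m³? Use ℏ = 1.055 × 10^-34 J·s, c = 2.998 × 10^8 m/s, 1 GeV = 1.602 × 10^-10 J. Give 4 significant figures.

5.787 × 10^-17 m³

Volume is [L]³ = [E]⁻³·(ℏc)³.
1 GeV⁻³ → (ℏc)³ × (1 GeV in J)⁻³ = 7.696 × 10^-48 m³.
Convert the energy scale: 7.52 × 10^3 eV⁻³ = 7.52 × 10^30 GeV⁻³.
Result: 7.52 × 10^30 × 7.696 × 10^-48 = 5.787 × 10^-17 m³.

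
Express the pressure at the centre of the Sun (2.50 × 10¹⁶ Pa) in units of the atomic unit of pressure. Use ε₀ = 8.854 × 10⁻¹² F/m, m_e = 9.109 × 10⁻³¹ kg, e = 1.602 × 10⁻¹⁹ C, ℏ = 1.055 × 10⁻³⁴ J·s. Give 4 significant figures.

atomic unit of pressure: P_au = E_h/a₀³ = m_e⁴e¹⁰/((4πε₀)⁵ℏ⁸) = 2.929 × 10¹³ Pa.
2.50 × 10¹⁶ / 2.929 × 10¹³ = 853.5

853.5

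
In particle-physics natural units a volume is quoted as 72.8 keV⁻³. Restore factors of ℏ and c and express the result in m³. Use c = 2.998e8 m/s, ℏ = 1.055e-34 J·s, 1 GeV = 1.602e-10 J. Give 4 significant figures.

5.603e-28 m³

Volume is [L]³ = [E]⁻³·(ℏc)³.
1 GeV⁻³ → (ℏc)³ × (1 GeV in J)⁻³ = 7.696e-48 m³.
Convert the energy scale: 72.8 keV⁻³ = 7.28e19 GeV⁻³.
Result: 7.28e19 × 7.696e-48 = 5.603e-28 m³.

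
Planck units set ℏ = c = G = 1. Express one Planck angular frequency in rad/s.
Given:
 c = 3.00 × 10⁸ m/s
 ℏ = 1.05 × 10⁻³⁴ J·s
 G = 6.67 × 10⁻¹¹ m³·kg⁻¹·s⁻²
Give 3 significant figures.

The unique combination of the constants set to 1 with dimensions of angular frequency is ω_P = √(c⁵/(ℏG)).
  = √(3.47 × 10⁸⁶)
  = 1.86 × 10⁴³ rad/s

1.86 × 10⁴³ rad/s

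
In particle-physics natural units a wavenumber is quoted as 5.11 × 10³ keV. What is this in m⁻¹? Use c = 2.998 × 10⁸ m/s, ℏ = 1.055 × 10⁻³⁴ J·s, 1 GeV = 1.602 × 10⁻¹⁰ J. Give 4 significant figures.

Inverse length is [E]/(ℏc).
1 GeV → 1/(ℏc) × (1 GeV in J) = 5.065 × 10¹⁵ m⁻¹.
Convert the energy scale: 5.11 × 10³ keV = 5.11 × 10⁻³ GeV.
Result: 5.11 × 10⁻³ × 5.065 × 10¹⁵ = 2.588 × 10¹³ m⁻¹.

2.588 × 10¹³ m⁻¹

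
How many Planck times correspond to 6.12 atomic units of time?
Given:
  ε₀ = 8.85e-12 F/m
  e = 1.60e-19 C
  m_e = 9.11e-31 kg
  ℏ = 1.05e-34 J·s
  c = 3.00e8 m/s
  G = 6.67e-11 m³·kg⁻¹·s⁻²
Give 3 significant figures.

2.73e27

atomic unit of time: τ_au = (4πε₀)²ℏ³/(m_e e⁴) = 2.40e-17 s
Planck time: t_P = √(ℏG/c⁵) = 5.37e-44 s
6.12 × 2.40e-17 / 5.37e-44 = 2.73e27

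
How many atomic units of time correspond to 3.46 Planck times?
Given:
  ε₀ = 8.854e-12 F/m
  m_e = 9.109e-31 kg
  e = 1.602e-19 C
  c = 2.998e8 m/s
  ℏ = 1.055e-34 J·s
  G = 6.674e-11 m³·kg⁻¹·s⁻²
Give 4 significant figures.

7.700e-27

Planck time: t_P = √(ℏG/c⁵) = 5.392e-44 s
atomic unit of time: τ_au = (4πε₀)²ℏ³/(m_e e⁴) = 2.423e-17 s
3.46 × 5.392e-44 / 2.423e-17 = 7.700e-27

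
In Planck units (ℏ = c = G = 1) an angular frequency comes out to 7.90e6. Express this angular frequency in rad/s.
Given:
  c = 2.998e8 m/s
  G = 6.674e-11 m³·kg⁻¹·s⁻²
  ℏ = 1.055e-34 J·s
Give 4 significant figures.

1.465e50 rad/s

One Planck angular frequency: ω_P = √(c⁵/(ℏG)) = 1.855e43 rad/s.
7.90e6 × 1.855e43 rad/s = 1.465e50 rad/s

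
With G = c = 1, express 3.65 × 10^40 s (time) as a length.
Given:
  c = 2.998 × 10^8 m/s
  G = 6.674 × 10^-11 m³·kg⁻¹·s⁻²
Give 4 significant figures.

1.094 × 10^49 m

Time → length via c.
3.65 × 10^40 s × (c) = 1.094 × 10^49 m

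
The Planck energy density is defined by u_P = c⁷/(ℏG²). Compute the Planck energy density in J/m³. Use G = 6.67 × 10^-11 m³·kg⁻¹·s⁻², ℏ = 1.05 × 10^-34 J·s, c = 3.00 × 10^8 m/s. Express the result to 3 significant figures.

4.68 × 10^113 J/m³

u_P = c⁷/(ℏG²)
  = 2.19 × 10^59 / 4.67 × 10^-55
  = 4.68 × 10^113 J/m³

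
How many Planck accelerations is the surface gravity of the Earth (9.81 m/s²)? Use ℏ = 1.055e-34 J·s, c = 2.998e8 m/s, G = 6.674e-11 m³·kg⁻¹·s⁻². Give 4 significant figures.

1.764e-51

Planck acceleration: a_P = √(c⁷/(ℏG)) = 5.560e51 m/s².
9.81 / 5.560e51 = 1.764e-51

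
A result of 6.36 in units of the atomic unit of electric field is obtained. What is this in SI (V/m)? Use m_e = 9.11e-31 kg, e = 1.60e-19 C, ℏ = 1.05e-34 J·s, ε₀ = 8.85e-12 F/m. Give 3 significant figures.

3.31e12 V/m

One atomic unit of electric field: E_au = E_h/(e a₀) = m_e²e⁵/((4πε₀)³ℏ⁴) = 5.20e11 V/m.
6.36 × 5.20e11 V/m = 3.31e12 V/m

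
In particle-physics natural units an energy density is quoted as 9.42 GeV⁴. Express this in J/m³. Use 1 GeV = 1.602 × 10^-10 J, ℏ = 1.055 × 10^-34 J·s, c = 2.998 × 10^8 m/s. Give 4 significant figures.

1.961 × 10^38 J/m³

[E]/[L]³ = [E]⁴/(ℏc)³; restore (ℏc)⁻³.
1 GeV⁴ → 1/(ℏc)³ × (1 GeV in J)⁴ = 2.082 × 10^37 J/m³.
Result: 9.42 × 2.082 × 10^37 = 1.961 × 10^38 J/m³.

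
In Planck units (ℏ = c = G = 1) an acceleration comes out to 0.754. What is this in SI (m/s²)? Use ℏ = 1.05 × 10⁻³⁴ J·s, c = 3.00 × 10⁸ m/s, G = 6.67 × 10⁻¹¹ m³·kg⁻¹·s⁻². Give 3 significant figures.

One Planck acceleration: a_P = √(c⁷/(ℏG)) = 5.59 × 10⁵¹ m/s².
0.754 × 5.59 × 10⁵¹ m/s² = 4.21 × 10⁵¹ m/s²

4.21 × 10⁵¹ m/s²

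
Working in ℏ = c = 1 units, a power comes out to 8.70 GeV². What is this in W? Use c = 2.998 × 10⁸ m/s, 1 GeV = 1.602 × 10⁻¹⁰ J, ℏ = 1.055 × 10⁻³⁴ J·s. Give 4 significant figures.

2.116 × 10¹⁵ W

Power is [E]/[T] = [E]²/ℏ.
1 GeV² → 1/ℏ × (1 GeV in J)² = 2.433 × 10¹⁴ W.
Result: 8.70 × 2.433 × 10¹⁴ = 2.116 × 10¹⁵ W.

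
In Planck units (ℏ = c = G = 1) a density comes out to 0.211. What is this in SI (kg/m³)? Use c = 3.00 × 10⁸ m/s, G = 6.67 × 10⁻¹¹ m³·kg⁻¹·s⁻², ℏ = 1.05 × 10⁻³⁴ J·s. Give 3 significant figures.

One Planck density: ρ_P = c⁵/(ℏG²) = 5.20 × 10⁹⁶ kg/m³.
0.211 × 5.20 × 10⁹⁶ kg/m³ = 1.10 × 10⁹⁶ kg/m³

1.10 × 10⁹⁶ kg/m³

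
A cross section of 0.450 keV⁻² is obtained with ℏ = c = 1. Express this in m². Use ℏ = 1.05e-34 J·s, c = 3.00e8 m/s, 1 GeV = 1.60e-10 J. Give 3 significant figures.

1.74e-20 m²

Area is [L]² = [E]⁻²·(ℏc)²; restore (ℏc)².
1 GeV⁻² → (ℏc)² × (1 GeV in J)⁻² = 3.88e-32 m².
Convert the energy scale: 0.450 keV⁻² = 4.50e11 GeV⁻².
Result: 4.50e11 × 3.88e-32 = 1.74e-20 m².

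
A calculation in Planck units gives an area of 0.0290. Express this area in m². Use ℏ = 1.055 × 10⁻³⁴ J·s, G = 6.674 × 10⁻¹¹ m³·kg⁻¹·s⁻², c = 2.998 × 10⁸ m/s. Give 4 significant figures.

One Planck area: A_P = ℏG/c³ = 2.613 × 10⁻⁷⁰ m².
0.0290 × 2.613 × 10⁻⁷⁰ m² = 7.578 × 10⁻⁷² m²

7.578 × 10⁻⁷² m²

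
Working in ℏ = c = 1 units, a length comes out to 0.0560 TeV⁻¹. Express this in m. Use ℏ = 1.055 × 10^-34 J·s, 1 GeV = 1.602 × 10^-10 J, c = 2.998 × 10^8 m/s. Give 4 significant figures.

A length is [E]⁻¹ in ℏ=c=1; restore one factor of ℏc.
1 GeV⁻¹ → ℏc × (1 GeV in J)⁻¹ = 1.974 × 10^-16 m.
Convert the energy scale: 0.0560 TeV⁻¹ = 5.60 × 10^-5 GeV⁻¹.
Result: 5.60 × 10^-5 × 1.974 × 10^-16 = 1.106 × 10^-20 m.

1.106 × 10^-20 m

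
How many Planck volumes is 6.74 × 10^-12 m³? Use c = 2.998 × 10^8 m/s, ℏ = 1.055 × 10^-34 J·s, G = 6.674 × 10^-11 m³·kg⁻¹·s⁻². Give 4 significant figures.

Planck volume: V_P = (ℏG/c³)^(3/2) = 4.224 × 10^-105 m³.
6.74 × 10^-12 / 4.224 × 10^-105 = 1.596 × 10^93

1.596 × 10^93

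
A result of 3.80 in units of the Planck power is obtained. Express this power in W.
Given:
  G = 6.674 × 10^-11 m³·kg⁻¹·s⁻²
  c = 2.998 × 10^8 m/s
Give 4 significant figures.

1.379 × 10^53 W

One Planck power: P_P = c⁵/G = 3.629 × 10^52 W.
3.80 × 3.629 × 10^52 W = 1.379 × 10^53 W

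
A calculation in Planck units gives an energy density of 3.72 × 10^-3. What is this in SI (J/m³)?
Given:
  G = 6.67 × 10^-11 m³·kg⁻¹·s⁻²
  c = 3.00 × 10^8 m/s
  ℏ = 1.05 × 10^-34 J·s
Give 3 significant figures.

1.74 × 10^111 J/m³

One Planck energy density: u_P = c⁷/(ℏG²) = 4.68 × 10^113 J/m³.
3.72 × 10^-3 × 4.68 × 10^113 J/m³ = 1.74 × 10^111 J/m³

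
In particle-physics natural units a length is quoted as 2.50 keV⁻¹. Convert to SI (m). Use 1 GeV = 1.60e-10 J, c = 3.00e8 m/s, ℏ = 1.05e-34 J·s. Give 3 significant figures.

A length is [E]⁻¹ in ℏ=c=1; restore one factor of ℏc.
1 GeV⁻¹ → ℏc × (1 GeV in J)⁻¹ = 1.97e-16 m.
Convert the energy scale: 2.50 keV⁻¹ = 2.50e6 GeV⁻¹.
Result: 2.50e6 × 1.97e-16 = 4.92e-10 m.

4.92e-10 m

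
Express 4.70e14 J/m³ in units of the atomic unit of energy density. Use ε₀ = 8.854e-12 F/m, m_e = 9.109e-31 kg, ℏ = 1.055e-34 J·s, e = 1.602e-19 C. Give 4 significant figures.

16.05

atomic unit of energy density: u_au = E_h/a₀³ = m_e⁴e¹⁰/((4πε₀)⁵ℏ⁸) = 2.929e13 J/m³.
4.70e14 / 2.929e13 = 16.05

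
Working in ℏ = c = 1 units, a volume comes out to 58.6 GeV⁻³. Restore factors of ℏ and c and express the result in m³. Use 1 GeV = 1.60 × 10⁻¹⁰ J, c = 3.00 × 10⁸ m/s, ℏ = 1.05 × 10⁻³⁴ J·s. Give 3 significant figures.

Volume is [L]³ = [E]⁻³·(ℏc)³.
1 GeV⁻³ → (ℏc)³ × (1 GeV in J)⁻³ = 7.63 × 10⁻⁴⁸ m³.
Result: 58.6 × 7.63 × 10⁻⁴⁸ = 4.47 × 10⁻⁴⁶ m³.

4.47 × 10⁻⁴⁶ m³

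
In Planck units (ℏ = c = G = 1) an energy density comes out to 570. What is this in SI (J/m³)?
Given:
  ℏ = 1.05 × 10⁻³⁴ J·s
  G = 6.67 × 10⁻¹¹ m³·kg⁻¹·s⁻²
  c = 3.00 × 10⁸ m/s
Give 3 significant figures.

2.67 × 10¹¹⁶ J/m³

One Planck energy density: u_P = c⁷/(ℏG²) = 4.68 × 10¹¹³ J/m³.
570 × 4.68 × 10¹¹³ J/m³ = 2.67 × 10¹¹⁶ J/m³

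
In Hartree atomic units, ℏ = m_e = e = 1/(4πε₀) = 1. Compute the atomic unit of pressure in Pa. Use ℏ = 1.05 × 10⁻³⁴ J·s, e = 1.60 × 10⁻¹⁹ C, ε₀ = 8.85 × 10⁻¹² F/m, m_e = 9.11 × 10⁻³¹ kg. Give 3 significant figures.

3.01 × 10¹³ Pa

Dimensional analysis gives P_au = E_h/a₀³ = m_e⁴e¹⁰/((4πε₀)⁵ℏ⁸).
E_h = 4.38 × 10⁻¹⁸ J
a₀ = 5.26 × 10⁻¹¹ m
E_h/a₀³ = 3.01 × 10¹³ Pa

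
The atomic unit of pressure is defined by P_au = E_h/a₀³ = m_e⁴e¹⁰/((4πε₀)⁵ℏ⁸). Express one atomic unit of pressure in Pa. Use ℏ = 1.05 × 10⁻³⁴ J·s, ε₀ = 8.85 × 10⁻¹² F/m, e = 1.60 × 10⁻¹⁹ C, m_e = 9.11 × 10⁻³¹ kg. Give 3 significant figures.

P_au = E_h/a₀³ = m_e⁴e¹⁰/((4πε₀)⁵ℏ⁸)
E_h = 4.38 × 10⁻¹⁸ J
a₀ = 5.26 × 10⁻¹¹ m
E_h/a₀³ = 3.01 × 10¹³ Pa

3.01 × 10¹³ Pa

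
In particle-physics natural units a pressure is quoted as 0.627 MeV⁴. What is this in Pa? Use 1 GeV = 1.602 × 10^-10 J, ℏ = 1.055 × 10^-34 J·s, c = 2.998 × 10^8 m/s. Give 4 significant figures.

1.305 × 10^25 Pa

Pressure is [E]/[L]³ = [E]⁴/(ℏc)³.
1 GeV⁴ → 1/(ℏc)³ × (1 GeV in J)⁴ = 2.082 × 10^37 Pa.
Convert the energy scale: 0.627 MeV⁴ = 6.27 × 10^-13 GeV⁴.
Result: 6.27 × 10^-13 × 2.082 × 10^37 = 1.305 × 10^25 Pa.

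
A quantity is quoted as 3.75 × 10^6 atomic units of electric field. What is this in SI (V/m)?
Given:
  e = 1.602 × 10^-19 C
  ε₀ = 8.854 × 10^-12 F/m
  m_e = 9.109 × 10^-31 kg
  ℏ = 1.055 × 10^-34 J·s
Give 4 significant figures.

One atomic unit of electric field: E_au = E_h/(e a₀) = m_e²e⁵/((4πε₀)³ℏ⁴) = 5.131 × 10^11 V/m.
3.75 × 10^6 × 5.131 × 10^11 V/m = 1.924 × 10^18 V/m

1.924 × 10^18 V/m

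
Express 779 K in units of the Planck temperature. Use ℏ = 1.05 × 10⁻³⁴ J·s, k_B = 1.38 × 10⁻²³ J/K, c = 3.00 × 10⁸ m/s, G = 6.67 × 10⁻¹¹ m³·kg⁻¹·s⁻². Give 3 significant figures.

5.50 × 10⁻³⁰

Planck temperature: T_P = √(ℏc⁵/G) / k_B = 1.42 × 10³² K.
779 / 1.42 × 10³² = 5.50 × 10⁻³⁰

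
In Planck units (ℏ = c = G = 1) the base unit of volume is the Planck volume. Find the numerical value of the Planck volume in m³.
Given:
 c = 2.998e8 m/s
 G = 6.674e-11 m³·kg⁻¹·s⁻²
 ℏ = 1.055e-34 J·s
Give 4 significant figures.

4.224e-105 m³

V_P = (ℏG/c³)^(3/2)
  = √(1.784e-209)
  = 4.224e-105 m³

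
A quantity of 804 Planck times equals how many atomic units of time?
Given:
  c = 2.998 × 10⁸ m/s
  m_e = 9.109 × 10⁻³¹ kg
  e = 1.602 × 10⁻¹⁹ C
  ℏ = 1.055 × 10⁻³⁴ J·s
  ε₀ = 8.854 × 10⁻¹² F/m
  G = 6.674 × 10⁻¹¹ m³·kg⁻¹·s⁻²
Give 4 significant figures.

Planck time: t_P = √(ℏG/c⁵) = 5.392 × 10⁻⁴⁴ s
atomic unit of time: τ_au = (4πε₀)²ℏ³/(m_e e⁴) = 2.423 × 10⁻¹⁷ s
804 × 5.392 × 10⁻⁴⁴ / 2.423 × 10⁻¹⁷ = 1.789 × 10⁻²⁴

1.789 × 10⁻²⁴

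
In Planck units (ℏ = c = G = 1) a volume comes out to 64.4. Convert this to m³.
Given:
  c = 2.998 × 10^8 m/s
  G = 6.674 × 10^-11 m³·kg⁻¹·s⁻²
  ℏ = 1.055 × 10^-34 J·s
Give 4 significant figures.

One Planck volume: V_P = (ℏG/c³)^(3/2) = 4.224 × 10^-105 m³.
64.4 × 4.224 × 10^-105 m³ = 2.720 × 10^-103 m³

2.720 × 10^-103 m³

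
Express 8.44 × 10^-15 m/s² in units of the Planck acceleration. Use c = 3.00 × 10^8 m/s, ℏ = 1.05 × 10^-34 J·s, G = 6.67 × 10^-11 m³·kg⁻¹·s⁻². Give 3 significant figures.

1.51 × 10^-66

Planck acceleration: a_P = √(c⁷/(ℏG)) = 5.59 × 10^51 m/s².
8.44 × 10^-15 / 5.59 × 10^51 = 1.51 × 10^-66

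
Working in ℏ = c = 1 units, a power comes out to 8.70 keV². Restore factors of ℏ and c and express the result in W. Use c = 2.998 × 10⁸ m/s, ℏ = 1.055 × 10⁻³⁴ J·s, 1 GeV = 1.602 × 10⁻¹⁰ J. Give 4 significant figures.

2.116 × 10³ W

Power is [E]/[T] = [E]²/ℏ.
1 GeV² → 1/ℏ × (1 GeV in J)² = 2.433 × 10¹⁴ W.
Convert the energy scale: 8.70 keV² = 8.70 × 10⁻¹² GeV².
Result: 8.70 × 10⁻¹² × 2.433 × 10¹⁴ = 2.116 × 10³ W.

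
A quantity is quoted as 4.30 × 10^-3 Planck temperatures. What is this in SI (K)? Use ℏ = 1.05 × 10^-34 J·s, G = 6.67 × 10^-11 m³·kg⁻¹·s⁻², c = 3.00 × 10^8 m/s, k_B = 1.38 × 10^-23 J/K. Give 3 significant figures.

One Planck temperature: T_P = √(ℏc⁵/G) / k_B = 1.42 × 10^32 K.
4.30 × 10^-3 × 1.42 × 10^32 K = 6.09 × 10^29 K

6.09 × 10^29 K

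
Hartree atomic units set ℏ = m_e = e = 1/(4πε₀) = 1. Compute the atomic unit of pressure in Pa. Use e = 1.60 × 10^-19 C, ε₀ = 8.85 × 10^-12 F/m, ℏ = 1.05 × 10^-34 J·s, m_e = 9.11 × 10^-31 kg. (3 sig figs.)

3.01 × 10^13 Pa

Dimensional analysis gives P_au = E_h/a₀³ = m_e⁴e¹⁰/((4πε₀)⁵ℏ⁸).
E_h = 4.38 × 10^-18 J
a₀ = 5.26 × 10^-11 m
E_h/a₀³ = 3.01 × 10^13 Pa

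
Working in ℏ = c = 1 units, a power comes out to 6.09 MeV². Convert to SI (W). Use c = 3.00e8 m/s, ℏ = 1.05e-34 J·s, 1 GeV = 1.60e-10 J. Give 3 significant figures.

1.48e9 W

Power is [E]/[T] = [E]²/ℏ.
1 GeV² → 1/ℏ × (1 GeV in J)² = 2.44e14 W.
Convert the energy scale: 6.09 MeV² = 6.09e-6 GeV².
Result: 6.09e-6 × 2.44e14 = 1.48e9 W.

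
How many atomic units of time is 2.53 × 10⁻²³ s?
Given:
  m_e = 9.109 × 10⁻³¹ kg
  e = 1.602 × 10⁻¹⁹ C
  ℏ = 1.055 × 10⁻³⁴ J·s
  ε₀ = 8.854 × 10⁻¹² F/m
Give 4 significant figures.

1.044 × 10⁻⁶

atomic unit of time: τ_au = (4πε₀)²ℏ³/(m_e e⁴) = 2.423 × 10⁻¹⁷ s.
2.53 × 10⁻²³ / 2.423 × 10⁻¹⁷ = 1.044 × 10⁻⁶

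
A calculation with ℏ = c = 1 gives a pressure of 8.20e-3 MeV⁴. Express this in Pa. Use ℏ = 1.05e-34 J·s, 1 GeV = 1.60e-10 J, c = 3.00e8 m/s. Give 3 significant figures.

1.72e23 Pa

Pressure is [E]/[L]³ = [E]⁴/(ℏc)³.
1 GeV⁴ → 1/(ℏc)³ × (1 GeV in J)⁴ = 2.10e37 Pa.
Convert the energy scale: 8.20e-3 MeV⁴ = 8.20e-15 GeV⁴.
Result: 8.20e-15 × 2.10e37 = 1.72e23 Pa.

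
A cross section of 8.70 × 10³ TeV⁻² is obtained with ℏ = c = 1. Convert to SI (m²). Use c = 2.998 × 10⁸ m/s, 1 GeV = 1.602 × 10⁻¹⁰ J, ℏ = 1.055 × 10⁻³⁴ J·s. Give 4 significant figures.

3.391 × 10⁻³⁴ m²

Area is [L]² = [E]⁻²·(ℏc)²; restore (ℏc)².
1 GeV⁻² → (ℏc)² × (1 GeV in J)⁻² = 3.898 × 10⁻³² m².
Convert the energy scale: 8.70 × 10³ TeV⁻² = 8.70 × 10⁻³ GeV⁻².
Result: 8.70 × 10⁻³ × 3.898 × 10⁻³² = 3.391 × 10⁻³⁴ m².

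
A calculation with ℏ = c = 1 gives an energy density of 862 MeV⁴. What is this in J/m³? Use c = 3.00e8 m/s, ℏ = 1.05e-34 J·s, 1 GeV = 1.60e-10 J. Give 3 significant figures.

[E]/[L]³ = [E]⁴/(ℏc)³; restore (ℏc)⁻³.
1 GeV⁴ → 1/(ℏc)³ × (1 GeV in J)⁴ = 2.10e37 J/m³.
Convert the energy scale: 862 MeV⁴ = 8.62e-10 GeV⁴.
Result: 8.62e-10 × 2.10e37 = 1.81e28 J/m³.

1.81e28 J/m³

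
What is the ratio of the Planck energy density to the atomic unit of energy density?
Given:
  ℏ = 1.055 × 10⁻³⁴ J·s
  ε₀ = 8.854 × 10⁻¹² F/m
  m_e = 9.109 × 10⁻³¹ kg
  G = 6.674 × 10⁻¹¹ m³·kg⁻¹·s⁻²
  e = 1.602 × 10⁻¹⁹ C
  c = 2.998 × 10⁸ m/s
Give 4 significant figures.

Planck energy density: u_P = c⁷/(ℏG²) = 4.632 × 10¹¹³ J/m³
atomic unit of energy density: u_au = E_h/a₀³ = m_e⁴e¹⁰/((4πε₀)⁵ℏ⁸) = 2.929 × 10¹³ J/m³
ratio = 4.632 × 10¹¹³ / 2.929 × 10¹³ = 1.581 × 10¹⁰⁰

1.581 × 10¹⁰⁰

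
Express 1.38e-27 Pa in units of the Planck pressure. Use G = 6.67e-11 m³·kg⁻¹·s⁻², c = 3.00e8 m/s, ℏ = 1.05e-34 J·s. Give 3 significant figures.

2.95e-141

Planck pressure: p_P = c⁷/(ℏG²) = 4.68e113 Pa.
1.38e-27 / 4.68e113 = 2.95e-141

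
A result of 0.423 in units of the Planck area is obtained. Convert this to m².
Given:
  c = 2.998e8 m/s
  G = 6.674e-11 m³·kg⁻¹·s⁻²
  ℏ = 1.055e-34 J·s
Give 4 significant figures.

One Planck area: A_P = ℏG/c³ = 2.613e-70 m².
0.423 × 2.613e-70 m² = 1.105e-70 m²

1.105e-70 m²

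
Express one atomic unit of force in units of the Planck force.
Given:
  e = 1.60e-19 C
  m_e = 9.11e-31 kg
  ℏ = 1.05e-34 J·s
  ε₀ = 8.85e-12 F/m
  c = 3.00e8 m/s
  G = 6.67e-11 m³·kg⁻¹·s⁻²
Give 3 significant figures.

atomic unit of force: F_au = E_h/a₀ = m_e²e⁶/((4πε₀)³ℏ⁴) = 8.33e-8 N
Planck force: F_P = c⁴/G = 1.21e44 N
ratio = 8.33e-8 / 1.21e44 = 6.86e-52

6.86e-52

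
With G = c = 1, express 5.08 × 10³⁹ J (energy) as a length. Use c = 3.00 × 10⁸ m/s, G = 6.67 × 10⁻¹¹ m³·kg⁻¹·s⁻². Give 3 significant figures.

4.18 × 10⁻⁵ m

Energy → length via G/c⁴.
5.08 × 10³⁹ J × (G/c⁴) = 4.18 × 10⁻⁵ m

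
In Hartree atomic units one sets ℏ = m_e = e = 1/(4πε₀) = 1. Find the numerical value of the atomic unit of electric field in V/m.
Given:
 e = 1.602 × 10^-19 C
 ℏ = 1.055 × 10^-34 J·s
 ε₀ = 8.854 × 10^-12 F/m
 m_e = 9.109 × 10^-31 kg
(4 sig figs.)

E_au = E_h/(e a₀) = m_e²e⁵/((4πε₀)³ℏ⁴)
E_h = 4.354 × 10^-18 J
a₀ = 5.297 × 10^-11 m
E_h/(e·a₀) = 5.131 × 10^11 V/m

5.131 × 10^11 V/m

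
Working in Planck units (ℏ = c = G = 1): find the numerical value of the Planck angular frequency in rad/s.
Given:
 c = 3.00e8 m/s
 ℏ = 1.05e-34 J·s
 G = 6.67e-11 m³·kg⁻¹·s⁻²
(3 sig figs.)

1.86e43 rad/s

From ℏ = c = G = 1 the angular frequency scale is ω_P = √(c⁵/(ℏG)).
  = √(3.47e86)
  = 1.86e43 rad/s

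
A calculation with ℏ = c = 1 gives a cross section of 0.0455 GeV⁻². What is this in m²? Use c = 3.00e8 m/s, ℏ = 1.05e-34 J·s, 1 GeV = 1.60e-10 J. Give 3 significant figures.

Area is [L]² = [E]⁻²·(ℏc)²; restore (ℏc)².
1 GeV⁻² → (ℏc)² × (1 GeV in J)⁻² = 3.88e-32 m².
Result: 0.0455 × 3.88e-32 = 1.76e-33 m².

1.76e-33 m²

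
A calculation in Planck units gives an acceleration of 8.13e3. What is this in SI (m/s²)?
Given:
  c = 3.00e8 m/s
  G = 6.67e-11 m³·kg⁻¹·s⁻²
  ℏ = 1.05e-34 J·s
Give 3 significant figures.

One Planck acceleration: a_P = √(c⁷/(ℏG)) = 5.59e51 m/s².
8.13e3 × 5.59e51 m/s² = 4.54e55 m/s²

4.54e55 m/s²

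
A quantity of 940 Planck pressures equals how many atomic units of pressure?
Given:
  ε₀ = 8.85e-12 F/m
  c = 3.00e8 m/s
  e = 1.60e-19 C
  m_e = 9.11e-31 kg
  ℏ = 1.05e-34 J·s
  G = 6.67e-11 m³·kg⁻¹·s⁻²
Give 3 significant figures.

Planck pressure: p_P = c⁷/(ℏG²) = 4.68e113 Pa
atomic unit of pressure: P_au = E_h/a₀³ = m_e⁴e¹⁰/((4πε₀)⁵ℏ⁸) = 3.01e13 Pa
940 × 4.68e113 / 3.01e13 = 1.46e103

1.46e103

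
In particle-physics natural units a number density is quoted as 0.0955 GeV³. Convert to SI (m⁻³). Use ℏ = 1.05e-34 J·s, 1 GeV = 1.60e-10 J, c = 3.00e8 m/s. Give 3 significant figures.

1.25e46 m⁻³

Number density is [L]⁻³ = [E]³/(ℏc)³.
1 GeV³ → 1/(ℏc)³ × (1 GeV in J)³ = 1.31e47 m⁻³.
Result: 0.0955 × 1.31e47 = 1.25e46 m⁻³.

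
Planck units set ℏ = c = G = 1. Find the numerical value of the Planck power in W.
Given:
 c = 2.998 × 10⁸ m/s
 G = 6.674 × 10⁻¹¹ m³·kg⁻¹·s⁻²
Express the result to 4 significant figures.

3.629 × 10⁵² W

From ℏ = c = G = 1 the power scale is P_P = c⁵/G.
  = 2.422 × 10⁴² / 6.674 × 10⁻¹¹
  = 3.629 × 10⁵² W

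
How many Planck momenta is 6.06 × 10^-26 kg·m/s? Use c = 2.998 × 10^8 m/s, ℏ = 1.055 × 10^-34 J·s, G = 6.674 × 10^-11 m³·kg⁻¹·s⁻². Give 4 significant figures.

9.285 × 10^-27

Planck momentum: p_P = √(ℏc³/G) = 6.527 kg·m/s.
6.06 × 10^-26 / 6.527 = 9.285 × 10^-27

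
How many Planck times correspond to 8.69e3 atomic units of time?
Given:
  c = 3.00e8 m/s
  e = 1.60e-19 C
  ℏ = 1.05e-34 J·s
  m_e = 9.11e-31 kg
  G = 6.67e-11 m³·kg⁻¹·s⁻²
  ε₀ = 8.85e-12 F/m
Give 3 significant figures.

atomic unit of time: τ_au = (4πε₀)²ℏ³/(m_e e⁴) = 2.40e-17 s
Planck time: t_P = √(ℏG/c⁵) = 5.37e-44 s
8.69e3 × 2.40e-17 / 5.37e-44 = 3.88e30

3.88e30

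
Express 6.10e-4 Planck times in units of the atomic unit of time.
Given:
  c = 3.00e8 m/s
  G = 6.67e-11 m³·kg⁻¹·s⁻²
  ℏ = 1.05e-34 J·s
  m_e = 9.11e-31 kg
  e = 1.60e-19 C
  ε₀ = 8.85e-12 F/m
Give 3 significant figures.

Planck time: t_P = √(ℏG/c⁵) = 5.37e-44 s
atomic unit of time: τ_au = (4πε₀)²ℏ³/(m_e e⁴) = 2.40e-17 s
6.10e-4 × 5.37e-44 / 2.40e-17 = 1.37e-30

1.37e-30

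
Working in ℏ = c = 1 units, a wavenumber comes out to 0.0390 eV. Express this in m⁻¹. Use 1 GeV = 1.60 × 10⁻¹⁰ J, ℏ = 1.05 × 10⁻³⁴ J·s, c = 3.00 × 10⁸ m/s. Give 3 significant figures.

Inverse length is [E]/(ℏc).
1 GeV → 1/(ℏc) × (1 GeV in J) = 5.08 × 10¹⁵ m⁻¹.
Convert the energy scale: 0.0390 eV = 3.90 × 10⁻¹¹ GeV.
Result: 3.90 × 10⁻¹¹ × 5.08 × 10¹⁵ = 1.98 × 10⁵ m⁻¹.

1.98 × 10⁵ m⁻¹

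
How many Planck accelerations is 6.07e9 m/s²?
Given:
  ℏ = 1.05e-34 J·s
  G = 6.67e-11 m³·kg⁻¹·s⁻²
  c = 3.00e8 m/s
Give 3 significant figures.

Planck acceleration: a_P = √(c⁷/(ℏG)) = 5.59e51 m/s².
6.07e9 / 5.59e51 = 1.09e-42

1.09e-42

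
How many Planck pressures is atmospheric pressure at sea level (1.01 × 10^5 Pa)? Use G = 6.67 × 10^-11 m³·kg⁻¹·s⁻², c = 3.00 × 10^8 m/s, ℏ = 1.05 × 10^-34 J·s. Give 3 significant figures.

2.16 × 10^-109

Planck pressure: p_P = c⁷/(ℏG²) = 4.68 × 10^113 Pa.
1.01 × 10^5 / 4.68 × 10^113 = 2.16 × 10^-109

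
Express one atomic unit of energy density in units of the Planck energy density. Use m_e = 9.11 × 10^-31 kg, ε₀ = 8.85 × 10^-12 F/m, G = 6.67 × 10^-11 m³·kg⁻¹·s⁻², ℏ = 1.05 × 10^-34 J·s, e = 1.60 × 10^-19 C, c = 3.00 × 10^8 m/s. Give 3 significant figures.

6.44 × 10^-101

atomic unit of energy density: u_au = E_h/a₀³ = m_e⁴e¹⁰/((4πε₀)⁵ℏ⁸) = 3.01 × 10^13 J/m³
Planck energy density: u_P = c⁷/(ℏG²) = 4.68 × 10^113 J/m³
ratio = 3.01 × 10^13 / 4.68 × 10^113 = 6.44 × 10^-101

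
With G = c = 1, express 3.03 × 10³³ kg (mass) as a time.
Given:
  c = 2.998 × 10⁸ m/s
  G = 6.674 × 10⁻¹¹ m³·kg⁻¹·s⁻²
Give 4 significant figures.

Mass → time via G/c³.
3.03 × 10³³ kg × (G/c³) = 7.505 × 10⁻³ s

7.505 × 10⁻³ s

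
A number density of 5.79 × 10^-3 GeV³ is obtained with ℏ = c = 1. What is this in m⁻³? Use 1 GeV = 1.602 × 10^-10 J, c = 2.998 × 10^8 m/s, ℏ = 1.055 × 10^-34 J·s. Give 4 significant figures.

7.523 × 10^44 m⁻³

Number density is [L]⁻³ = [E]³/(ℏc)³.
1 GeV³ → 1/(ℏc)³ × (1 GeV in J)³ = 1.299 × 10^47 m⁻³.
Result: 5.79 × 10^-3 × 1.299 × 10^47 = 7.523 × 10^44 m⁻³.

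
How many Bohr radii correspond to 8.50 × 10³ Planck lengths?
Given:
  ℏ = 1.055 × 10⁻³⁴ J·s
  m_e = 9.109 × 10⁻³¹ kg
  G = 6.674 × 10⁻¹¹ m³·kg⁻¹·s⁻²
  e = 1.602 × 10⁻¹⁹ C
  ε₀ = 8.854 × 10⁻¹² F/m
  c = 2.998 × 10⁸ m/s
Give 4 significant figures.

Planck length: ℓ_P = √(ℏG/c³) = 1.616 × 10⁻³⁵ m
Bohr radius: a₀ = 4πε₀ℏ²/(m_e e²) = 5.297 × 10⁻¹¹ m
8.50 × 10³ × 1.616 × 10⁻³⁵ / 5.297 × 10⁻¹¹ = 2.594 × 10⁻²¹

2.594 × 10⁻²¹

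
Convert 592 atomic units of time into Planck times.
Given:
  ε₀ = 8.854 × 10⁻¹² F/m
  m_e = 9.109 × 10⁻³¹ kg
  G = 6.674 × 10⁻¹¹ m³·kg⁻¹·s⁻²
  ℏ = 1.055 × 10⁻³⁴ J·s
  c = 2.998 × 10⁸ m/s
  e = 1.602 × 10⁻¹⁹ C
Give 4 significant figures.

atomic unit of time: τ_au = (4πε₀)²ℏ³/(m_e e⁴) = 2.423 × 10⁻¹⁷ s
Planck time: t_P = √(ℏG/c⁵) = 5.392 × 10⁻⁴⁴ s
592 × 2.423 × 10⁻¹⁷ / 5.392 × 10⁻⁴⁴ = 2.660 × 10²⁹

2.660 × 10²⁹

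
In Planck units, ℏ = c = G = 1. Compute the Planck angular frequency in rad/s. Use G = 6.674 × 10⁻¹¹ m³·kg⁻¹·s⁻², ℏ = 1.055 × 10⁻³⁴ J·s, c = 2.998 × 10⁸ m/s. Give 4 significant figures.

1.855 × 10⁴³ rad/s

From ℏ = c = G = 1 the angular frequency scale is ω_P = √(c⁵/(ℏG)).
  = √(3.440 × 10⁸⁶)
  = 1.855 × 10⁴³ rad/s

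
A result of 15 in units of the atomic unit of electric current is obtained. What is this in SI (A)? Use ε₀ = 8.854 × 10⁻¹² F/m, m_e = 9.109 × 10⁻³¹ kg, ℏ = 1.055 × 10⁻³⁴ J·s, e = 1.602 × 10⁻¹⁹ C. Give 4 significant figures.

0.09918 A

One atomic unit of electric current: I_au = e E_h/ℏ = m_e e⁵/((4πε₀)²ℏ³) = 6.612 × 10⁻³ A.
15 × 6.612 × 10⁻³ A = 0.09918 A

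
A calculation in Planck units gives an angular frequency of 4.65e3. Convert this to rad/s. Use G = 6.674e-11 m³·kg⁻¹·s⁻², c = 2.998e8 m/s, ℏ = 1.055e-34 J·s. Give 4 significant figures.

One Planck angular frequency: ω_P = √(c⁵/(ℏG)) = 1.855e43 rad/s.
4.65e3 × 1.855e43 rad/s = 8.624e46 rad/s

8.624e46 rad/s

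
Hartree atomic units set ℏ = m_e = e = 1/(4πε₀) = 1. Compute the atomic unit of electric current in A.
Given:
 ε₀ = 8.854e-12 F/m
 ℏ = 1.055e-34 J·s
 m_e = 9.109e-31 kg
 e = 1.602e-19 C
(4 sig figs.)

6.612e-3 A

Dimensional analysis gives I_au = e E_h/ℏ = m_e e⁵/((4πε₀)²ℏ³).
E_h = 4.354e-18 J
e·E_h/ℏ = 6.612e-3 A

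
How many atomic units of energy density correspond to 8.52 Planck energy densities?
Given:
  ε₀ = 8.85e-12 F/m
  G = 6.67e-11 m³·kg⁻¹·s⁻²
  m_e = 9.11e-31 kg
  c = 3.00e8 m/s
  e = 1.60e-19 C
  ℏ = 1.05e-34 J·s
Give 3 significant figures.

1.32e101

Planck energy density: u_P = c⁷/(ℏG²) = 4.68e113 J/m³
atomic unit of energy density: u_au = E_h/a₀³ = m_e⁴e¹⁰/((4πε₀)⁵ℏ⁸) = 3.01e13 J/m³
8.52 × 4.68e113 / 3.01e13 = 1.32e101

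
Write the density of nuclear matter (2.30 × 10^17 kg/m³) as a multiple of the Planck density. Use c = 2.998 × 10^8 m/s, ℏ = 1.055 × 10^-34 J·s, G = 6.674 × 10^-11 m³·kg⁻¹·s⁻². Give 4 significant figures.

Planck density: ρ_P = c⁵/(ℏG²) = 5.154 × 10^96 kg/m³.
2.30 × 10^17 / 5.154 × 10^96 = 4.463 × 10^-80

4.463 × 10^-80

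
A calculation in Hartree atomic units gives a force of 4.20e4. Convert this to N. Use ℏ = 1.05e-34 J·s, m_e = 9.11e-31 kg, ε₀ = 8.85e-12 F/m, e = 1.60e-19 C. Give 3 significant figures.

One atomic unit of force: F_au = E_h/a₀ = m_e²e⁶/((4πε₀)³ℏ⁴) = 8.33e-8 N.
4.20e4 × 8.33e-8 N = 3.50e-3 N

3.50e-3 N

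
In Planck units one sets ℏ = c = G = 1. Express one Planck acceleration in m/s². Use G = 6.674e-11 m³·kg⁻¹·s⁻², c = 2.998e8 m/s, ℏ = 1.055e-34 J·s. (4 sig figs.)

a_P = √(c⁷/(ℏG))
  = √(3.092e103)
  = 5.560e51 m/s²

5.560e51 m/s²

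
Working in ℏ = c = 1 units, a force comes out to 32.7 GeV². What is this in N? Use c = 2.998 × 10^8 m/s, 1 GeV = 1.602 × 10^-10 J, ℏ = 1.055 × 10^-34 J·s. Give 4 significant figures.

Force is [E]/[L] = [E]²/(ℏc); restore (ℏc)⁻¹.
1 GeV² → 1/(ℏc) × (1 GeV in J)² = 8.114 × 10^5 N.
Result: 32.7 × 8.114 × 10^5 = 2.653 × 10^7 N.

2.653 × 10^7 N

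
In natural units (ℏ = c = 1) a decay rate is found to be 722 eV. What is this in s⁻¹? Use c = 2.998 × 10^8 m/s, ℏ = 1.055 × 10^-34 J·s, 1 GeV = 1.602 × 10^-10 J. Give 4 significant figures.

1.096 × 10^18 s⁻¹

A rate is [E]/ℏ; divide by ℏ.
1 GeV → 1/ℏ × (1 GeV in J) = 1.518 × 10^24 s⁻¹.
Convert the energy scale: 722 eV = 7.22 × 10^-7 GeV.
Result: 7.22 × 10^-7 × 1.518 × 10^24 = 1.096 × 10^18 s⁻¹.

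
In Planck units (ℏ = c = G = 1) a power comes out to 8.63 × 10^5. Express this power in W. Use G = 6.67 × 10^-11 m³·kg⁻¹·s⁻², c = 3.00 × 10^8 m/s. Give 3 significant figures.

One Planck power: P_P = c⁵/G = 3.64 × 10^52 W.
8.63 × 10^5 × 3.64 × 10^52 W = 3.14 × 10^58 W

3.14 × 10^58 W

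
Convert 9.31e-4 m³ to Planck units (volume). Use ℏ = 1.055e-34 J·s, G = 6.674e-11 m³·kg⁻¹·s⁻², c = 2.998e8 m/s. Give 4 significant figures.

2.204e101

Planck volume: V_P = (ℏG/c³)^(3/2) = 4.224e-105 m³.
9.31e-4 / 4.224e-105 = 2.204e101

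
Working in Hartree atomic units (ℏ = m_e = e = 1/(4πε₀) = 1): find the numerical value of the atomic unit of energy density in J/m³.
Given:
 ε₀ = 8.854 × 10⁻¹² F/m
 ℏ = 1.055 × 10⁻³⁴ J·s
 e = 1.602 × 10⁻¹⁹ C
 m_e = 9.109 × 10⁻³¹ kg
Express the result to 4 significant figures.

From ℏ = m_e = e = 1/(4πε₀) = 1 the energy density scale is u_au = E_h/a₀³ = m_e⁴e¹⁰/((4πε₀)⁵ℏ⁸).
E_h = 4.354 × 10⁻¹⁸ J
a₀ = 5.297 × 10⁻¹¹ m
E_h/a₀³ = 2.929 × 10¹³ J/m³

2.929 × 10¹³ J/m³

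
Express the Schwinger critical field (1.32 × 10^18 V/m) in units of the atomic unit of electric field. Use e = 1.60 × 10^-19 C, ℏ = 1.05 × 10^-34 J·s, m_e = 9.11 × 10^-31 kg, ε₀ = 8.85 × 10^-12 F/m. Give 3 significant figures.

atomic unit of electric field: E_au = E_h/(e a₀) = m_e²e⁵/((4πε₀)³ℏ⁴) = 5.20 × 10^11 V/m.
1.32 × 10^18 / 5.20 × 10^11 = 2.54 × 10^6

2.54 × 10^6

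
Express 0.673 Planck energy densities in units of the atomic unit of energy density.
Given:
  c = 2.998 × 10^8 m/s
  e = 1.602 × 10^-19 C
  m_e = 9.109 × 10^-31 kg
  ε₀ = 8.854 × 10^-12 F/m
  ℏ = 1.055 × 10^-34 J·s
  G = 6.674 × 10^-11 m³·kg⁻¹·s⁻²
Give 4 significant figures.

1.064 × 10^100

Planck energy density: u_P = c⁷/(ℏG²) = 4.632 × 10^113 J/m³
atomic unit of energy density: u_au = E_h/a₀³ = m_e⁴e¹⁰/((4πε₀)⁵ℏ⁸) = 2.929 × 10^13 J/m³
0.673 × 4.632 × 10^113 / 2.929 × 10^13 = 1.064 × 10^100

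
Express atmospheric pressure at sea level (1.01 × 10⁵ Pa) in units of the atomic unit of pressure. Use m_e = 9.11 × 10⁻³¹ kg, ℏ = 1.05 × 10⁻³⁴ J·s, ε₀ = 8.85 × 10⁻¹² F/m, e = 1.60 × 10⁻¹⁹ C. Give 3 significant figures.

3.35 × 10⁻⁹

atomic unit of pressure: P_au = E_h/a₀³ = m_e⁴e¹⁰/((4πε₀)⁵ℏ⁸) = 3.01 × 10¹³ Pa.
1.01 × 10⁵ / 3.01 × 10¹³ = 3.35 × 10⁻⁹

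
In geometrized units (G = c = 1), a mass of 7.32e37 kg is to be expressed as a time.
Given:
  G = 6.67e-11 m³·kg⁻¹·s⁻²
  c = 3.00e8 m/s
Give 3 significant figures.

181 s

Mass → time via G/c³.
7.32e37 kg × (G/c³) = 181 s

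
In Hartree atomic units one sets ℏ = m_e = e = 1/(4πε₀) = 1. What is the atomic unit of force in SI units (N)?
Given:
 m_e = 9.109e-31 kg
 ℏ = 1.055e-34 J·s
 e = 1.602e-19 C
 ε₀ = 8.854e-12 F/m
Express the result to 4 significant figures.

F_au = E_h/a₀ = m_e²e⁶/((4πε₀)³ℏ⁴)
E_h = 4.354e-18 J
a₀ = 5.297e-11 m
E_h/a₀ = 8.220e-8 N

8.220e-8 N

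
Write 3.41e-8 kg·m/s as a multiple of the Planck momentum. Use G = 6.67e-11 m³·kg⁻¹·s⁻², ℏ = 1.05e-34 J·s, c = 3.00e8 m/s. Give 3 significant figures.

Planck momentum: p_P = √(ℏc³/G) = 6.52 kg·m/s.
3.41e-8 / 6.52 = 5.23e-9

5.23e-9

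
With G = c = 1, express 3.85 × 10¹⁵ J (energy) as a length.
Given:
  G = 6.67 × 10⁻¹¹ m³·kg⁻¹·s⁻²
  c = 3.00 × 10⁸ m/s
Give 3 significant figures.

3.17 × 10⁻²⁹ m

Energy → length via G/c⁴.
3.85 × 10¹⁵ J × (G/c⁴) = 3.17 × 10⁻²⁹ m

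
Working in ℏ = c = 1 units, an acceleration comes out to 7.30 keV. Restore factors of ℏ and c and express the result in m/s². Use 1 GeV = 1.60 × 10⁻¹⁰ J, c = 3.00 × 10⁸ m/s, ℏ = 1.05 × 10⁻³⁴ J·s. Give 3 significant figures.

3.34 × 10²⁷ m/s²

Acceleration is [L]/[T]² = c·[E]/ℏ.
1 GeV → c/ℏ × (1 GeV in J) = 4.57 × 10³² m/s².
Convert the energy scale: 7.30 keV = 7.30 × 10⁻⁶ GeV.
Result: 7.30 × 10⁻⁶ × 4.57 × 10³² = 3.34 × 10²⁷ m/s².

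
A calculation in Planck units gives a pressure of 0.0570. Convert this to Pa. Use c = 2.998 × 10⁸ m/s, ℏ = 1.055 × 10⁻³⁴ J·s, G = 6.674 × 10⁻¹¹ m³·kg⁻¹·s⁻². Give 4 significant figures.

One Planck pressure: p_P = c⁷/(ℏG²) = 4.632 × 10¹¹³ Pa.
0.0570 × 4.632 × 10¹¹³ Pa = 2.640 × 10¹¹² Pa

2.640 × 10¹¹² Pa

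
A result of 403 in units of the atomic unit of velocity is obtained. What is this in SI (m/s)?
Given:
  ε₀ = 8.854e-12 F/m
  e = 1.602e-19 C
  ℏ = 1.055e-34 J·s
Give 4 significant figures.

8.811e8 m/s

One atomic unit of velocity: v_au = e²/(4πε₀ℏ) = 2.186e6 m/s.
403 × 2.186e6 m/s = 8.811e8 m/s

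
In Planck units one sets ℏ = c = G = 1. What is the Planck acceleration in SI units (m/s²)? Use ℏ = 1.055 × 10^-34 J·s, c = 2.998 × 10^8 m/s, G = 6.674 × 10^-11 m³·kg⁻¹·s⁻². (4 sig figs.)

a_P = √(c⁷/(ℏG))
  = √(3.092 × 10^103)
  = 5.560 × 10^51 m/s²

5.560 × 10^51 m/s²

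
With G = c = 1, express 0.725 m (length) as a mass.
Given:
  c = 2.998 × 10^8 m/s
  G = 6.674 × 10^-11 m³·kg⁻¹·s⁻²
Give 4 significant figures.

9.764 × 10^26 kg

Length → mass via c²/G.
0.725 m × (c²/G) = 9.764 × 10^26 kg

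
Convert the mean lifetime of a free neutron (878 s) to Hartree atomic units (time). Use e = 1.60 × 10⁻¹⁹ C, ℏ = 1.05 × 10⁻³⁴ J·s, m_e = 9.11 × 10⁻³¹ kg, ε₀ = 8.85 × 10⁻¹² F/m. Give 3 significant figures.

atomic unit of time: τ_au = (4πε₀)²ℏ³/(m_e e⁴) = 2.40 × 10⁻¹⁷ s.
878 / 2.40 × 10⁻¹⁷ = 3.66 × 10¹⁹

3.66 × 10¹⁹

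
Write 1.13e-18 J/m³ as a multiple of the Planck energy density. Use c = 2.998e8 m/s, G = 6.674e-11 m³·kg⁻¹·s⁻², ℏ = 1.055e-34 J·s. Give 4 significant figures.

2.439e-132

Planck energy density: u_P = c⁷/(ℏG²) = 4.632e113 J/m³.
1.13e-18 / 4.632e113 = 2.439e-132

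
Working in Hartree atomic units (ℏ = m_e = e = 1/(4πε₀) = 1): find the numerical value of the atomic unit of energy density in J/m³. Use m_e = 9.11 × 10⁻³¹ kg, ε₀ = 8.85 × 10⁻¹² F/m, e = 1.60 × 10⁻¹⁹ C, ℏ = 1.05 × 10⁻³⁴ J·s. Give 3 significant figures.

3.01 × 10¹³ J/m³

Dimensional analysis gives u_au = E_h/a₀³ = m_e⁴e¹⁰/((4πε₀)⁵ℏ⁸).
E_h = 4.38 × 10⁻¹⁸ J
a₀ = 5.26 × 10⁻¹¹ m
E_h/a₀³ = 3.01 × 10¹³ J/m³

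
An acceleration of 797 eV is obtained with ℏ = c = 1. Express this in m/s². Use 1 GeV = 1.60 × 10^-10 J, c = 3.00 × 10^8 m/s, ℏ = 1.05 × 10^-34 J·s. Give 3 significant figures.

3.64 × 10^26 m/s²

Acceleration is [L]/[T]² = c·[E]/ℏ.
1 GeV → c/ℏ × (1 GeV in J) = 4.57 × 10^32 m/s².
Convert the energy scale: 797 eV = 7.97 × 10^-7 GeV.
Result: 7.97 × 10^-7 × 4.57 × 10^32 = 3.64 × 10^26 m/s².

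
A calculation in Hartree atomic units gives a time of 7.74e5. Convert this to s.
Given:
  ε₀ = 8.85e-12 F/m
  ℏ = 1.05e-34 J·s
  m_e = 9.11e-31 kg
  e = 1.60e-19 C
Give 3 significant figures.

1.86e-11 s

One atomic unit of time: τ_au = (4πε₀)²ℏ³/(m_e e⁴) = 2.40e-17 s.
7.74e5 × 2.40e-17 s = 1.86e-11 s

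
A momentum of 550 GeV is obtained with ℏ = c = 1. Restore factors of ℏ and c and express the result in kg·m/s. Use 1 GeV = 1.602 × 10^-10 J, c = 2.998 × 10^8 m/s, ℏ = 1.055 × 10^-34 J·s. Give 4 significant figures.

Momentum is [E]/c; divide by c.
1 GeV → 1/c × (1 GeV in J) = 5.344 × 10^-19 kg·m/s.
Result: 550 × 5.344 × 10^-19 = 2.939 × 10^-16 kg·m/s.

2.939 × 10^-16 kg·m/s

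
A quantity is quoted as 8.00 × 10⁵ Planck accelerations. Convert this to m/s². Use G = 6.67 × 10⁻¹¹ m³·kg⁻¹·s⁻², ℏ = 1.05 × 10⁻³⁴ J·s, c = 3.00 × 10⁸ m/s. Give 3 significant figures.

4.47 × 10⁵⁷ m/s²

One Planck acceleration: a_P = √(c⁷/(ℏG)) = 5.59 × 10⁵¹ m/s².
8.00 × 10⁵ × 5.59 × 10⁵¹ m/s² = 4.47 × 10⁵⁷ m/s²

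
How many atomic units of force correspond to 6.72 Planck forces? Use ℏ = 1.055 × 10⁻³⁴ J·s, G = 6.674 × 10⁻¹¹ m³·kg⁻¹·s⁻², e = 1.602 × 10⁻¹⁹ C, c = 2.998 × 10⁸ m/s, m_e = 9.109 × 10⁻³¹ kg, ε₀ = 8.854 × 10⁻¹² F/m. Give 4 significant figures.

Planck force: F_P = c⁴/G = 1.210 × 10⁴⁴ N
atomic unit of force: F_au = E_h/a₀ = m_e²e⁶/((4πε₀)³ℏ⁴) = 8.220 × 10⁻⁸ N
6.72 × 1.210 × 10⁴⁴ / 8.220 × 10⁻⁸ = 9.896 × 10⁵¹

9.896 × 10⁵¹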